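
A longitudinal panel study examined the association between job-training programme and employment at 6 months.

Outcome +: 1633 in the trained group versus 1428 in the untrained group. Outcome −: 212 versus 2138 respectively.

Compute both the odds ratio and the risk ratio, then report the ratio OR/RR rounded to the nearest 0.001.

From the description: a = 1633, b = 212, c = 1428, d = 2138.
OR = (1633·2138)/(212·1428) = 3491354/302736 = 11.53267
Risk in exposed = 1633/1845 = 0.88509; risk in unexposed = 1428/3566 = 0.40045; RR = 2.21026
OR/RR = 11.53267 / 2.21026 = 5.21779
The outcome is not rare, so the OR lies further from 1 than the RR.

5.218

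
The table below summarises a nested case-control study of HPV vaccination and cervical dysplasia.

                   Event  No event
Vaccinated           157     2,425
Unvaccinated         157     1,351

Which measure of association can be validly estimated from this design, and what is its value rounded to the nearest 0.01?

Cells: a = 157, b = 2425, c = 157, d = 1351.
This is a nested case-control study: participants were sampled on outcome status, so risks in the source population cannot be estimated directly — relative risk is not valid here. The odds ratio is the appropriate measure.
OR = (a·d)/(b·c) = (157 × 1351) / (2425 × 157) = 212107 / 380725 = 0.55711

0.56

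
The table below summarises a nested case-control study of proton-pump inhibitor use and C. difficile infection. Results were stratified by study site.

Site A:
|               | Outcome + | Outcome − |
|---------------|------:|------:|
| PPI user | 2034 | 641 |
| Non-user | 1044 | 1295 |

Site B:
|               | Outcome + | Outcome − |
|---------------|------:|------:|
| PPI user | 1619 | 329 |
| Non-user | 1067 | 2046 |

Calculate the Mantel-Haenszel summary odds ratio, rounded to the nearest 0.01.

OR_MH = Σ(aᵢdᵢ/nᵢ) / Σ(bᵢcᵢ/nᵢ), where nᵢ is the stratum total.
Stratum 1 (Site A): n = 5014; a·d/n = 2034·1295/5014 = 525.3351; b·c/n = 641·1044/5014 = 133.4671
Stratum 2 (Site B): n = 5061; a·d/n = 1619·2046/5061 = 654.5098; b·c/n = 329·1067/5061 = 69.3624
OR_MH = (525.3351 + 654.5098) / (133.4671 + 69.3624) = 1179.8448 / 202.8295 = 5.81693

5.82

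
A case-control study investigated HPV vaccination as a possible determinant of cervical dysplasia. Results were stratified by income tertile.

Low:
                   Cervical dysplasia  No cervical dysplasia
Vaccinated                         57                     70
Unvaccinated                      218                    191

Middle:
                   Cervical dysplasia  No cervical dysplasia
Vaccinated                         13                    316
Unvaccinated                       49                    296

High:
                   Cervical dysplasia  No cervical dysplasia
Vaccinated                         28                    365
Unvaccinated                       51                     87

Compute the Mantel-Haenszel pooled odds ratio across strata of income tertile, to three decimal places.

OR_MH = Σ(aᵢdᵢ/nᵢ) / Σ(bᵢcᵢ/nᵢ), where nᵢ is the stratum total.
Stratum 1 (Low): n = 536; a·d/n = 57·191/536 = 20.3116; b·c/n = 70·218/536 = 28.4701
Stratum 2 (Middle): n = 674; a·d/n = 13·296/674 = 5.7092; b·c/n = 316·49/674 = 22.9733
Stratum 3 (High): n = 531; a·d/n = 28·87/531 = 4.5876; b·c/n = 365·51/531 = 35.0565
OR_MH = (20.3116 + 5.7092 + 4.5876) / (28.4701 + 22.9733 + 35.0565) = 30.6083 / 86.4999 = 0.35385

0.354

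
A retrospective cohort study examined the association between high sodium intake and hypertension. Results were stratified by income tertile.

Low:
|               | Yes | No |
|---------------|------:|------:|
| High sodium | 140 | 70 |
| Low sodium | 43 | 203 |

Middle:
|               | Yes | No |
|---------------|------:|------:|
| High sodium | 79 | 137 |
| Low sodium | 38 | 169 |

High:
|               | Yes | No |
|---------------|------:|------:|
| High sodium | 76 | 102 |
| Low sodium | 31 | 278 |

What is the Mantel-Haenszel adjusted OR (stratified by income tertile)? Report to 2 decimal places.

OR_MH = Σ(aᵢdᵢ/nᵢ) / Σ(bᵢcᵢ/nᵢ), where nᵢ is the stratum total.
Stratum 1 (Low): n = 456; a·d/n = 140·203/456 = 62.3246; b·c/n = 70·43/456 = 6.6009
Stratum 2 (Middle): n = 423; a·d/n = 79·169/423 = 31.5626; b·c/n = 137·38/423 = 12.3073
Stratum 3 (High): n = 487; a·d/n = 76·278/487 = 43.3840; b·c/n = 102·31/487 = 6.4928
OR_MH = (62.3246 + 31.5626 + 43.3840) / (6.6009 + 12.3073 + 6.4928) = 137.2712 / 25.4010 = 5.40416

5.40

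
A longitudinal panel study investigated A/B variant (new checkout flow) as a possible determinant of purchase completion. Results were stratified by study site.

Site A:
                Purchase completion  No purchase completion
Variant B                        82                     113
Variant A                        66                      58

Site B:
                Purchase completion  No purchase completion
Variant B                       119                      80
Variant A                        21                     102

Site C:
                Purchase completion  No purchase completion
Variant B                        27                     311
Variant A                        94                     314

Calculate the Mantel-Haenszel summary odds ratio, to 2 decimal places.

0.94

OR_MH = Σ(aᵢdᵢ/nᵢ) / Σ(bᵢcᵢ/nᵢ), where nᵢ is the stratum total.
Stratum 1 (Site A): n = 319; a·d/n = 82·58/319 = 14.9091; b·c/n = 113·66/319 = 23.3793
Stratum 2 (Site B): n = 322; a·d/n = 119·102/322 = 37.6957; b·c/n = 80·21/322 = 5.2174
Stratum 3 (Site C): n = 746; a·d/n = 27·314/746 = 11.3646; b·c/n = 311·94/746 = 39.1877
OR_MH = (14.9091 + 37.6957 + 11.3646) / (23.3793 + 5.2174 + 39.1877) = 63.9694 / 67.7844 = 0.94372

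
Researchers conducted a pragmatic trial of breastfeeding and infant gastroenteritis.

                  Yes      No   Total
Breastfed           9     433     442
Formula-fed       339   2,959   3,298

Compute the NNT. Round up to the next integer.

Risk in treated group = 9/442 = 0.02036; risk in control = 339/3298 = 0.10279.
Absolute risk reduction = 0.10279 − 0.02036 = 0.08243
NNT = 1 / ARR = 1 / 0.08243 = 12.132 → round up → 13

13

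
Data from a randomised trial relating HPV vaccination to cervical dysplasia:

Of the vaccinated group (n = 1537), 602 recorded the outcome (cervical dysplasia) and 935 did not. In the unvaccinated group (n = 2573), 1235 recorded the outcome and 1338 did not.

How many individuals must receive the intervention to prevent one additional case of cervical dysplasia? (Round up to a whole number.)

Risk in treated group = 602/1537 = 0.39167; risk in control = 1235/2573 = 0.47998.
Absolute risk reduction = 0.47998 − 0.39167 = 0.08831
NNT = 1 / ARR = 1 / 0.08831 = 11.323 → round up → 12

12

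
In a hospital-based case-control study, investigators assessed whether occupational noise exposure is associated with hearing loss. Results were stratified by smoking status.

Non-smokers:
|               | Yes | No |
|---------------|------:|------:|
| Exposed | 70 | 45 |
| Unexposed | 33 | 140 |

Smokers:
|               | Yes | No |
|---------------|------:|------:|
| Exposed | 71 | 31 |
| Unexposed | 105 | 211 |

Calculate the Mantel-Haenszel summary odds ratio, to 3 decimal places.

5.398

OR_MH = Σ(aᵢdᵢ/nᵢ) / Σ(bᵢcᵢ/nᵢ), where nᵢ is the stratum total.
Stratum 1 (Non-smokers): n = 288; a·d/n = 70·140/288 = 34.0278; b·c/n = 45·33/288 = 5.1562
Stratum 2 (Smokers): n = 418; a·d/n = 71·211/418 = 35.8397; b·c/n = 31·105/418 = 7.7871
OR_MH = (34.0278 + 35.8397) / (5.1562 + 7.7871) = 69.8675 / 12.9433 = 5.39795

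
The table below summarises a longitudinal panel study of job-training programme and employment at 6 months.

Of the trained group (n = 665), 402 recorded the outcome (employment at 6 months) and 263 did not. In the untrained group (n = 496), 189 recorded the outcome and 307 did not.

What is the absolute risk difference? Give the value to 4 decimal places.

0.2235

From the description: a = 402, b = 263, c = 189, d = 307.
Risk in exposed = 402/665 = 0.604511; risk in unexposed = 189/496 = 0.381048.
Risk difference = 0.604511 − 0.381048 = 0.223463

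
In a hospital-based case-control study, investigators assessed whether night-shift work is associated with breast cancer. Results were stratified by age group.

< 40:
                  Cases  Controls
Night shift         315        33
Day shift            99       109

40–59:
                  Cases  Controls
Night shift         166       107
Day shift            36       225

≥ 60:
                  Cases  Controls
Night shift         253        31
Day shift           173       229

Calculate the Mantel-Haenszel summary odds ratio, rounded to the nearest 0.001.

OR_MH = Σ(aᵢdᵢ/nᵢ) / Σ(bᵢcᵢ/nᵢ), where nᵢ is the stratum total.
Stratum 1 (< 40): n = 556; a·d/n = 315·109/556 = 61.7536; b·c/n = 33·99/556 = 5.8759
Stratum 2 (40–59): n = 534; a·d/n = 166·225/534 = 69.9438; b·c/n = 107·36/534 = 7.2135
Stratum 3 (≥ 60): n = 686; a·d/n = 253·229/686 = 84.4563; b·c/n = 31·173/686 = 7.8178
OR_MH = (61.7536 + 69.9438 + 84.4563) / (5.8759 + 7.2135 + 7.8178) = 216.1537 / 20.9072 = 10.33874

10.339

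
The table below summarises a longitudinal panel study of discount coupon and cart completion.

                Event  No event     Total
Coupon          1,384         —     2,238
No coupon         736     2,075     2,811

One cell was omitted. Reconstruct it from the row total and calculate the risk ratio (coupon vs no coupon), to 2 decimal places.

The missing cell is in the exposed row: 2238 − 1384 = 854.
So a = 1384, b = 854, c = 736, d = 2075.
RR = [a/(a+b)] / [c/(c+d)] = (1384/2238) / (736/2811) = 0.61841/0.26183 = 2.36189

2.36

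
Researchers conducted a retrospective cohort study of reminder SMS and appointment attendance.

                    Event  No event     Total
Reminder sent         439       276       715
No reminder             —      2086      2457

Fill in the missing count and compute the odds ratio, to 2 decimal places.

8.94

The missing cell is in the unexposed row: 2457 − 2086 = 371.
So a = 439, b = 276, c = 371, d = 2086.
OR = (a·d)/(b·c) = (439 × 2086) / (276 × 371) = 915754 / 102396 = 8.94326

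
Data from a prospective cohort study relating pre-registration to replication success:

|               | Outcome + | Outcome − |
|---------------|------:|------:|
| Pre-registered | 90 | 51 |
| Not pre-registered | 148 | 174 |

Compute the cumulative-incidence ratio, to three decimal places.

Cells: a = 90, b = 51, c = 148, d = 174.
Risk in exposed = 90/141 = 0.63830; risk in unexposed = 148/322 = 0.45963.
RR = 0.63830 / 0.45963 = 1.38873
The risk among the exposed is 1.39 times that among the unexposed.

1.389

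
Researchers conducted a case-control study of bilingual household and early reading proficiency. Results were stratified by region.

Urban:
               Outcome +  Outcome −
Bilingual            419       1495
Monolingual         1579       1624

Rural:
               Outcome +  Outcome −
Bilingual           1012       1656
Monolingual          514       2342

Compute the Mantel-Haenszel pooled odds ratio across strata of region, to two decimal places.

0.91

OR_MH = Σ(aᵢdᵢ/nᵢ) / Σ(bᵢcᵢ/nᵢ), where nᵢ is the stratum total.
Stratum 1 (Urban): n = 5117; a·d/n = 419·1624/5117 = 132.9795; b·c/n = 1495·1579/5117 = 461.3260
Stratum 2 (Rural): n = 5524; a·d/n = 1012·2342/5524 = 429.0558; b·c/n = 1656·514/5524 = 154.0883
OR_MH = (132.9795 + 429.0558) / (461.3260 + 154.0883) = 562.0352 / 615.4143 = 0.91326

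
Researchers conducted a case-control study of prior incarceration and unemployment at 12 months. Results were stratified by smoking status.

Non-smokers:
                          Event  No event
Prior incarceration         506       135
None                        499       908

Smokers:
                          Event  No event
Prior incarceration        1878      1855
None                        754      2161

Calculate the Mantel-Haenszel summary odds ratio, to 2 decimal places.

3.43

OR_MH = Σ(aᵢdᵢ/nᵢ) / Σ(bᵢcᵢ/nᵢ), where nᵢ is the stratum total.
Stratum 1 (Non-smokers): n = 2048; a·d/n = 506·908/2048 = 224.3398; b·c/n = 135·499/2048 = 32.8931
Stratum 2 (Smokers): n = 6648; a·d/n = 1878·2161/6648 = 610.4630; b·c/n = 1855·754/6648 = 210.3896
OR_MH = (224.3398 + 610.4630) / (32.8931 + 210.3896) = 834.8028 / 243.2827 = 3.43141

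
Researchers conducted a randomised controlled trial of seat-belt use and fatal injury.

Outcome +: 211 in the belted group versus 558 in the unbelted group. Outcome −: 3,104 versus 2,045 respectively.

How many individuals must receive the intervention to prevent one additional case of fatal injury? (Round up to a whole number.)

Risk in treated group = 211/3315 = 0.06365; risk in control = 558/2603 = 0.21437.
Absolute risk reduction = 0.21437 − 0.06365 = 0.15072
NNT = 1 / ARR = 1 / 0.15072 = 6.635 → round up → 7

7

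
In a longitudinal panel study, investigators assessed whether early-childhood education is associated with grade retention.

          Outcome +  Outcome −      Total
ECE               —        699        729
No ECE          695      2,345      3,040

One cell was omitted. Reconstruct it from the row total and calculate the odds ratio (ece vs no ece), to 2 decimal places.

0.14

The missing cell is in the exposed row: 729 − 699 = 30.
So a = 30, b = 699, c = 695, d = 2345.
OR = (a·d)/(b·c) = (30 × 2345) / (699 × 695) = 70350 / 485805 = 0.14481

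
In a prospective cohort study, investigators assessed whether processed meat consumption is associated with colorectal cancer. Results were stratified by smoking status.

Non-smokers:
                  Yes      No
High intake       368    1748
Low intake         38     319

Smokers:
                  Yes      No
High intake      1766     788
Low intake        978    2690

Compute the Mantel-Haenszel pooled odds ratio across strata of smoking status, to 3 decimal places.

OR_MH = Σ(aᵢdᵢ/nᵢ) / Σ(bᵢcᵢ/nᵢ), where nᵢ is the stratum total.
Stratum 1 (Non-smokers): n = 2473; a·d/n = 368·319/2473 = 47.4695; b·c/n = 1748·38/2473 = 26.8597
Stratum 2 (Smokers): n = 6222; a·d/n = 1766·2690/6222 = 763.5069; b·c/n = 788·978/6222 = 123.8611
OR_MH = (47.4695 + 763.5069) / (26.8597 + 123.8611) = 810.9764 / 150.7208 = 5.38065

5.381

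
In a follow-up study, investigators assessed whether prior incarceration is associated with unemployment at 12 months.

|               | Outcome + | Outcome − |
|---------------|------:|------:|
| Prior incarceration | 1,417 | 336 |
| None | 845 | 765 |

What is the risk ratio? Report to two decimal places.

Cells: a = 1417, b = 336, c = 845, d = 765.
Risk in exposed = 1417/1753 = 0.80833; risk in unexposed = 845/1610 = 0.52484.
RR = 0.80833 / 0.52484 = 1.54013
The risk among the exposed is 1.54 times that among the unexposed.

1.54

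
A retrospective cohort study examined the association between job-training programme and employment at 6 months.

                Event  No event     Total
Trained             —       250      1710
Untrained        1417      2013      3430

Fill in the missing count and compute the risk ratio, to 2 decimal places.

The missing cell is in the exposed row: 1710 − 250 = 1460.
So a = 1460, b = 250, c = 1417, d = 2013.
RR = [a/(a+b)] / [c/(c+d)] = (1460/1710) / (1417/3430) = 0.85380/0.41312 = 2.06672

2.07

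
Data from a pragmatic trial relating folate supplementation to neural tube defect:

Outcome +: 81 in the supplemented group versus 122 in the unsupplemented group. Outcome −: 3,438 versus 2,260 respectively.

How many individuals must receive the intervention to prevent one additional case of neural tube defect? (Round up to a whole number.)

Risk in treated group = 81/3519 = 0.02302; risk in control = 122/2382 = 0.05122.
Absolute risk reduction = 0.05122 − 0.02302 = 0.02820
NNT = 1 / ARR = 1 / 0.02820 = 35.462 → round up → 36

36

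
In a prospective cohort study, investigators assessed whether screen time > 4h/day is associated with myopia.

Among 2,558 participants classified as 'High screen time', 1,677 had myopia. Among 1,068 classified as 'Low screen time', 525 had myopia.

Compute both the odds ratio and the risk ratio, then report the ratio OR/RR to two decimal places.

From the description: a = 1677, b = 881, c = 525, d = 543.
OR = (1677·543)/(881·525) = 910611/462525 = 1.96878
Risk in exposed = 1677/2558 = 0.65559; risk in unexposed = 525/1068 = 0.49157; RR = 1.33366
OR/RR = 1.96878 / 1.33366 = 1.47623
The outcome is not rare, so the OR lies further from 1 than the RR.

1.48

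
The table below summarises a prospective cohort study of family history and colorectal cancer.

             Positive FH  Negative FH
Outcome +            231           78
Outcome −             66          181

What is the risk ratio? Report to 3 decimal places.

Reading the table with exposure as columns: a = 231 (Positive FH, case), b = 66 (Positive FH, non-case), c = 78 (Negative FH, case), d = 181.
Risk in exposed = 231/297 = 0.77778; risk in unexposed = 78/259 = 0.30116.
RR = 0.77778 / 0.30116 = 2.58262
The risk among the exposed is 2.58 times that among the unexposed.

2.583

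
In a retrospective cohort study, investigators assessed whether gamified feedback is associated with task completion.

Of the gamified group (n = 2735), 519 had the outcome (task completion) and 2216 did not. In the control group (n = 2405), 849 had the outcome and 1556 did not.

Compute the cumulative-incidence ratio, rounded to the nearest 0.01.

From the description: a = 519, b = 2216, c = 849, d = 1556.
Risk in exposed = 519/2735 = 0.18976; risk in unexposed = 849/2405 = 0.35301.
RR = 0.18976 / 0.35301 = 0.53755
The risk is 46% lower among the exposed than among the unexposed.

0.54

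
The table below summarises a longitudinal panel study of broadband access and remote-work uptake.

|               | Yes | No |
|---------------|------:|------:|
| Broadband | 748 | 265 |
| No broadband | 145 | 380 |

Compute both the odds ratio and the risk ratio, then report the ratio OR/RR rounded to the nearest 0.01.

2.77

Cells: a = 748, b = 265, c = 145, d = 380.
OR = (748·380)/(265·145) = 284240/38425 = 7.39727
Risk in exposed = 748/1013 = 0.73840; risk in unexposed = 145/525 = 0.27619; RR = 2.67352
OR/RR = 7.39727 / 2.67352 = 2.76686
The outcome is not rare, so the OR lies further from 1 than the RR.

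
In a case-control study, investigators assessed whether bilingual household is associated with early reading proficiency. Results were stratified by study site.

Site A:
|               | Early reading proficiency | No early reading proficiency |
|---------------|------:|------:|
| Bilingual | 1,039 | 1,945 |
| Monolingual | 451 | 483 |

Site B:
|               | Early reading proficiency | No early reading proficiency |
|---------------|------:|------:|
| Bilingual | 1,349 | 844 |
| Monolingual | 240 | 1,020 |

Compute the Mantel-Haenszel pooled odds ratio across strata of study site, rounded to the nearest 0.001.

OR_MH = Σ(aᵢdᵢ/nᵢ) / Σ(bᵢcᵢ/nᵢ), where nᵢ is the stratum total.
Stratum 1 (Site A): n = 3918; a·d/n = 1039·483/3918 = 128.0850; b·c/n = 1945·451/3918 = 223.8885
Stratum 2 (Site B): n = 3453; a·d/n = 1349·1020/3453 = 398.4883; b·c/n = 844·240/3453 = 58.6620
OR_MH = (128.0850 + 398.4883) / (223.8885 + 58.6620) = 526.5733 / 282.5505 = 1.86364

1.864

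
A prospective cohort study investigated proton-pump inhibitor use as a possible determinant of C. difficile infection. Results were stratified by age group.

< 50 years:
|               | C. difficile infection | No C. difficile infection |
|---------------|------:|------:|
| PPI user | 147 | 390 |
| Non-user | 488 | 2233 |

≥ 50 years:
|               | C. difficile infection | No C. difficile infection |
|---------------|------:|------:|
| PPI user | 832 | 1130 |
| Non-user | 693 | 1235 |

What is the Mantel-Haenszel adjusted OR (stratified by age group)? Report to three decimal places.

OR_MH = Σ(aᵢdᵢ/nᵢ) / Σ(bᵢcᵢ/nᵢ), where nᵢ is the stratum total.
Stratum 1 (< 50 years): n = 3258; a·d/n = 147·2233/3258 = 100.7523; b·c/n = 390·488/3258 = 58.4162
Stratum 2 (≥ 50 years): n = 3890; a·d/n = 832·1235/3890 = 264.1440; b·c/n = 1130·693/3890 = 201.3085
OR_MH = (100.7523 + 264.1440) / (58.4162 + 201.3085) = 364.8963 / 259.7247 = 1.40493

1.405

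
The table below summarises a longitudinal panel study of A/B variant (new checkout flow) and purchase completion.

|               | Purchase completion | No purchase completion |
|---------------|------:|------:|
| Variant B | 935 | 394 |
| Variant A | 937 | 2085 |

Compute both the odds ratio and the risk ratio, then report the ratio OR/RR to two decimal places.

Cells: a = 935, b = 394, c = 937, d = 2085.
OR = (935·2085)/(394·937) = 1949475/369178 = 5.28058
Risk in exposed = 935/1329 = 0.70354; risk in unexposed = 937/3022 = 0.31006; RR = 2.26904
OR/RR = 5.28058 / 2.26904 = 2.32724
The outcome is not rare, so the OR lies further from 1 than the RR.

2.33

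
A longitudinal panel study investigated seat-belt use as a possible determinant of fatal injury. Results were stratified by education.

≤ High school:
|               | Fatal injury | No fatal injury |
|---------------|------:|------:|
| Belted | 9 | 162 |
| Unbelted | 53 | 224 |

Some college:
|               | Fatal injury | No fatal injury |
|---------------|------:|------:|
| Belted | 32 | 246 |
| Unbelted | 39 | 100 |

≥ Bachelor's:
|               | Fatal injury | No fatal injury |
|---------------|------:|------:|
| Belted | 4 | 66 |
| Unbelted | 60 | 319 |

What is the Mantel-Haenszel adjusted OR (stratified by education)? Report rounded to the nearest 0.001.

OR_MH = Σ(aᵢdᵢ/nᵢ) / Σ(bᵢcᵢ/nᵢ), where nᵢ is the stratum total.
Stratum 1 (≤ High school): n = 448; a·d/n = 9·224/448 = 4.5000; b·c/n = 162·53/448 = 19.1652
Stratum 2 (Some college): n = 417; a·d/n = 32·100/417 = 7.6739; b·c/n = 246·39/417 = 23.0072
Stratum 3 (≥ Bachelor's): n = 449; a·d/n = 4·319/449 = 2.8419; b·c/n = 66·60/449 = 8.8196
OR_MH = (4.5000 + 7.6739 + 2.8419) / (19.1652 + 23.0072 + 8.8196) = 15.0157 / 50.9920 = 0.29447

0.294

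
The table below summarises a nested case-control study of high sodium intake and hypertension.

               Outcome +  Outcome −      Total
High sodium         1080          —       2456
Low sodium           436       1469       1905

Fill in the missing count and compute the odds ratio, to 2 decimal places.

2.64

The missing cell is in the exposed row: 2456 − 1080 = 1376.
So a = 1080, b = 1376, c = 436, d = 1469.
OR = (a·d)/(b·c) = (1080 × 1469) / (1376 × 436) = 1586520 / 599936 = 2.64448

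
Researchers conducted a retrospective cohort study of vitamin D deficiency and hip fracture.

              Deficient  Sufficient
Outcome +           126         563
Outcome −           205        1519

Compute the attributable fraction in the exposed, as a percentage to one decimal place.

Reading the table with exposure as columns: a = 126 (Deficient, case), b = 205 (Deficient, non-case), c = 563 (Sufficient, case), d = 1519.
Risk in exposed = 126/331 = 0.38066; risk in unexposed = 563/2082 = 0.27041.
RR = 0.38066/0.27041 = 1.40772
AR% = (RR − 1)/RR × 100 = (1.40772 − 1)/1.40772 × 100 = 28.9629%

29.0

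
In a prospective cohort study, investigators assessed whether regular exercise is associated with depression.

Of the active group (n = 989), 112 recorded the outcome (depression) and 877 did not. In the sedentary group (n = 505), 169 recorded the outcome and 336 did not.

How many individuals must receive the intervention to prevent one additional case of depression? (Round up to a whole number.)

Risk in treated group = 112/989 = 0.11325; risk in control = 169/505 = 0.33465.
Absolute risk reduction = 0.33465 − 0.11325 = 0.22141
NNT = 1 / ARR = 1 / 0.22141 = 4.517 → round up → 5

5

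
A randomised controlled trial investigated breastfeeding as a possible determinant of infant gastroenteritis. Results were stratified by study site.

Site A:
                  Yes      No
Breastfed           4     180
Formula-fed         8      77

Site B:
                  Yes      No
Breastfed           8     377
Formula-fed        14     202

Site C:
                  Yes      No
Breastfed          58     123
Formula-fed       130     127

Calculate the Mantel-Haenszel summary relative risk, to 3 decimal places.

RR_MH = Σ(aᵢ·n₀ᵢ/nᵢ) / Σ(cᵢ·n₁ᵢ/nᵢ), with n₁ᵢ = aᵢ+bᵢ (exposed), n₀ᵢ = cᵢ+dᵢ (unexposed), nᵢ = n₁ᵢ+n₀ᵢ.
Stratum 1 (Site A): n₁ = 184, n₀ = 85, n = 269; a·n₀/n = 4·85/269 = 1.2639; c·n₁/n = 8·184/269 = 5.4721
Stratum 2 (Site B): n₁ = 385, n₀ = 216, n = 601; a·n₀/n = 8·216/601 = 2.8752; c·n₁/n = 14·385/601 = 8.9684
Stratum 3 (Site C): n₁ = 181, n₀ = 257, n = 438; a·n₀/n = 58·257/438 = 34.0320; c·n₁/n = 130·181/438 = 53.7215
RR_MH = (1.2639 + 2.8752 + 34.0320) / (5.4721 + 8.9684 + 53.7215) = 38.1711 / 68.1620 = 0.56001

0.560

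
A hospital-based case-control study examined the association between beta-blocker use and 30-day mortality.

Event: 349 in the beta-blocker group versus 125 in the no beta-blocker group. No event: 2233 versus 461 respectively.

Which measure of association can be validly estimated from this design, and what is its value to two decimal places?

0.58

From the description: a = 349, b = 2233, c = 125, d = 461.
This is a hospital-based case-control study: participants were sampled on outcome status, so risks in the source population cannot be estimated directly — relative risk is not valid here. The odds ratio is the appropriate measure.
OR = (a·d)/(b·c) = (349 × 461) / (2233 × 125) = 160889 / 279125 = 0.57640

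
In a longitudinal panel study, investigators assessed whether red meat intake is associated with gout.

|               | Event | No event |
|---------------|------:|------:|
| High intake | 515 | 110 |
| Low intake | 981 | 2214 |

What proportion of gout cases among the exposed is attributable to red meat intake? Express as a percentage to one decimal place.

62.7

Cells: a = 515, b = 110, c = 981, d = 2214.
Risk in exposed = 515/625 = 0.82400; risk in unexposed = 981/3195 = 0.30704.
RR = 0.82400/0.30704 = 2.68367
AR% = (RR − 1)/RR × 100 = (2.68367 − 1)/2.68367 × 100 = 62.7376%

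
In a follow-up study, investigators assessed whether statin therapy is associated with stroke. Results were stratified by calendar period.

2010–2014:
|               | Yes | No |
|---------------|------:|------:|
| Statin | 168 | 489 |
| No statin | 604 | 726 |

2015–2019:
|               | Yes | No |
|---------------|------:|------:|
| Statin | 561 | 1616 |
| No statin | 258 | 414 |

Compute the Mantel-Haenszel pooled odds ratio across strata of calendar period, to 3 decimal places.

0.484

OR_MH = Σ(aᵢdᵢ/nᵢ) / Σ(bᵢcᵢ/nᵢ), where nᵢ is the stratum total.
Stratum 1 (2010–2014): n = 1987; a·d/n = 168·726/1987 = 61.3830; b·c/n = 489·604/1987 = 148.6442
Stratum 2 (2015–2019): n = 2849; a·d/n = 561·414/2849 = 81.5212; b·c/n = 1616·258/2849 = 146.3419
OR_MH = (61.3830 + 81.5212) / (148.6442 + 146.3419) = 142.9042 / 294.9861 = 0.48444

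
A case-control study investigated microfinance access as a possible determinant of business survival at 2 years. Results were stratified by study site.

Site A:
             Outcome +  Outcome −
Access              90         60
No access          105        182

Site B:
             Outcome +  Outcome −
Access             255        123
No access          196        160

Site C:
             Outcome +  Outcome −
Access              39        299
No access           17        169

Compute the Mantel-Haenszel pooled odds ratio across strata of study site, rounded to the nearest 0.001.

1.855

OR_MH = Σ(aᵢdᵢ/nᵢ) / Σ(bᵢcᵢ/nᵢ), where nᵢ is the stratum total.
Stratum 1 (Site A): n = 437; a·d/n = 90·182/437 = 37.4828; b·c/n = 60·105/437 = 14.4165
Stratum 2 (Site B): n = 734; a·d/n = 255·160/734 = 55.5858; b·c/n = 123·196/734 = 32.8447
Stratum 3 (Site C): n = 524; a·d/n = 39·169/524 = 12.5782; b·c/n = 299·17/524 = 9.7004
OR_MH = (37.4828 + 55.5858 + 12.5782) / (14.4165 + 32.8447 + 9.7004) = 105.6469 / 56.9615 = 1.85471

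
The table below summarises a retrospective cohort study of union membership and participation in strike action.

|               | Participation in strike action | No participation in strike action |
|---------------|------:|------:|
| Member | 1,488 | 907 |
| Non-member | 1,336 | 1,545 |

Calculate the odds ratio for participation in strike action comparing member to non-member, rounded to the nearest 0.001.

Cells: a = 1488, b = 907, c = 1336, d = 1545.
OR = (a·d)/(b·c) = (1488 × 1545) / (907 × 1336) = 2298960 / 1211752 = 1.89722
The odds of participation in strike action are about 1.90 times as high in the member group.

1.897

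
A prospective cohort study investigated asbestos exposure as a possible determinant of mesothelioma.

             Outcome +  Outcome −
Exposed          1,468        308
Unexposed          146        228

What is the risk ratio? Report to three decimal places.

Cells: a = 1468, b = 308, c = 146, d = 228.
Risk in exposed = 1468/1776 = 0.82658; risk in unexposed = 146/374 = 0.39037.
RR = 0.82658 / 0.39037 = 2.11739
The risk among the exposed is 2.12 times that among the unexposed.

2.117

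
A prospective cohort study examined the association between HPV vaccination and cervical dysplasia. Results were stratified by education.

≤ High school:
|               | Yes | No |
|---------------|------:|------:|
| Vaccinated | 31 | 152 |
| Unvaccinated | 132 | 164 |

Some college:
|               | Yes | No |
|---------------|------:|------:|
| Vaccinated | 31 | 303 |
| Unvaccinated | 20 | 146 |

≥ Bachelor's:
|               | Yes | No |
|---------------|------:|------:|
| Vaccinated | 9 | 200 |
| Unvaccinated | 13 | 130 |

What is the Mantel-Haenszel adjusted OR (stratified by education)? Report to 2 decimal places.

OR_MH = Σ(aᵢdᵢ/nᵢ) / Σ(bᵢcᵢ/nᵢ), where nᵢ is the stratum total.
Stratum 1 (≤ High school): n = 479; a·d/n = 31·164/479 = 10.6138; b·c/n = 152·132/479 = 41.8873
Stratum 2 (Some college): n = 500; a·d/n = 31·146/500 = 9.0520; b·c/n = 303·20/500 = 12.1200
Stratum 3 (≥ Bachelor's): n = 352; a·d/n = 9·130/352 = 3.3239; b·c/n = 200·13/352 = 7.3864
OR_MH = (10.6138 + 9.0520 + 3.3239) / (41.8873 + 12.1200 + 7.3864) = 22.9896 / 61.3936 = 0.37446

0.37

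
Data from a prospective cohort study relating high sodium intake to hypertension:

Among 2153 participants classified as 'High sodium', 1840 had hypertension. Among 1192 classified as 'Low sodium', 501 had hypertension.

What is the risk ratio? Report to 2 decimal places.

From the description: a = 1840, b = 313, c = 501, d = 691.
Risk in exposed = 1840/2153 = 0.85462; risk in unexposed = 501/1192 = 0.42030.
RR = 0.85462 / 0.42030 = 2.03335
The risk among the exposed is 2.03 times that among the unexposed.

2.03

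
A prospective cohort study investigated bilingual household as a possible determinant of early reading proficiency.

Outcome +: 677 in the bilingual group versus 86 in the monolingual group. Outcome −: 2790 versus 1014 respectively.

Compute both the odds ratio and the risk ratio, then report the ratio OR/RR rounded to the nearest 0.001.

From the description: a = 677, b = 2790, c = 86, d = 1014.
OR = (677·1014)/(2790·86) = 686478/239940 = 2.86104
Risk in exposed = 677/3467 = 0.19527; risk in unexposed = 86/1100 = 0.07818; RR = 2.49764
OR/RR = 2.86104 / 2.49764 = 1.14550
The outcome is not rare, so the OR lies further from 1 than the RR.

1.145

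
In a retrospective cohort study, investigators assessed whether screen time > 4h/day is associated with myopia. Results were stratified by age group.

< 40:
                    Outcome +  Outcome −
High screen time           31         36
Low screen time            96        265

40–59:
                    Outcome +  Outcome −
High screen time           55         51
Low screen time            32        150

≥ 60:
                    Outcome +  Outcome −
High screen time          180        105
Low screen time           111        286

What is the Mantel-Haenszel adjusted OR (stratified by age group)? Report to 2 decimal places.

4.00

OR_MH = Σ(aᵢdᵢ/nᵢ) / Σ(bᵢcᵢ/nᵢ), where nᵢ is the stratum total.
Stratum 1 (< 40): n = 428; a·d/n = 31·265/428 = 19.1939; b·c/n = 36·96/428 = 8.0748
Stratum 2 (40–59): n = 288; a·d/n = 55·150/288 = 28.6458; b·c/n = 51·32/288 = 5.6667
Stratum 3 (≥ 60): n = 682; a·d/n = 180·286/682 = 75.4839; b·c/n = 105·111/682 = 17.0894
OR_MH = (19.1939 + 28.6458 + 75.4839) / (8.0748 + 5.6667 + 17.0894) = 123.3236 / 30.8309 = 4.00000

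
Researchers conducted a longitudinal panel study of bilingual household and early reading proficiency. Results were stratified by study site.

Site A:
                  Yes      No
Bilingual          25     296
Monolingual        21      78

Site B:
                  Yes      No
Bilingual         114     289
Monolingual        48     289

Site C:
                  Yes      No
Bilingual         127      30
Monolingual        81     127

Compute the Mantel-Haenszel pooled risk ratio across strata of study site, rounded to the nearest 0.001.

RR_MH = Σ(aᵢ·n₀ᵢ/nᵢ) / Σ(cᵢ·n₁ᵢ/nᵢ), with n₁ᵢ = aᵢ+bᵢ (exposed), n₀ᵢ = cᵢ+dᵢ (unexposed), nᵢ = n₁ᵢ+n₀ᵢ.
Stratum 1 (Site A): n₁ = 321, n₀ = 99, n = 420; a·n₀/n = 25·99/420 = 5.8929; c·n₁/n = 21·321/420 = 16.0500
Stratum 2 (Site B): n₁ = 403, n₀ = 337, n = 740; a·n₀/n = 114·337/740 = 51.9162; c·n₁/n = 48·403/740 = 26.1405
Stratum 3 (Site C): n₁ = 157, n₀ = 208, n = 365; a·n₀/n = 127·208/365 = 72.3726; c·n₁/n = 81·157/365 = 34.8411
RR_MH = (5.8929 + 51.9162 + 72.3726) / (16.0500 + 26.1405 + 34.8411) = 130.1817 / 77.0316 = 1.68998

1.690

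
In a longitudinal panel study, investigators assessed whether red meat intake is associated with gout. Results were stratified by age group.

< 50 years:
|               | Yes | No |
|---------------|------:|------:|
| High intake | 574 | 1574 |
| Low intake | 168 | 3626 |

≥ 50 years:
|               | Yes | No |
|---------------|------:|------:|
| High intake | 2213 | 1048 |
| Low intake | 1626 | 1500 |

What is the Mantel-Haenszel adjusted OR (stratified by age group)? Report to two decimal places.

2.79

OR_MH = Σ(aᵢdᵢ/nᵢ) / Σ(bᵢcᵢ/nᵢ), where nᵢ is the stratum total.
Stratum 1 (< 50 years): n = 5942; a·d/n = 574·3626/5942 = 350.2733; b·c/n = 1574·168/5942 = 44.5022
Stratum 2 (≥ 50 years): n = 6387; a·d/n = 2213·1500/6387 = 519.7276; b·c/n = 1048·1626/6387 = 266.7994
OR_MH = (350.2733 + 519.7276) / (44.5022 + 266.7994) = 870.0009 / 311.3016 = 2.79472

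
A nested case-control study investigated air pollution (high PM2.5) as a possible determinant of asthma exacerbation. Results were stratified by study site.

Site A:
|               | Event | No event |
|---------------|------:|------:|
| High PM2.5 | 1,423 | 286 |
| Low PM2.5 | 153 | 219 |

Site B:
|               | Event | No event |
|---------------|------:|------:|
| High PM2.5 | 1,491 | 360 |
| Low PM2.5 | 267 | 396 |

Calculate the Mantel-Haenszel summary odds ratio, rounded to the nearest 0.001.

OR_MH = Σ(aᵢdᵢ/nᵢ) / Σ(bᵢcᵢ/nᵢ), where nᵢ is the stratum total.
Stratum 1 (Site A): n = 2081; a·d/n = 1423·219/2081 = 149.7535; b·c/n = 286·153/2081 = 21.0274
Stratum 2 (Site B): n = 2514; a·d/n = 1491·396/2514 = 234.8592; b·c/n = 360·267/2514 = 38.2339
OR_MH = (149.7535 + 234.8592) / (21.0274 + 38.2339) = 384.6127 / 59.2613 = 6.49012

6.490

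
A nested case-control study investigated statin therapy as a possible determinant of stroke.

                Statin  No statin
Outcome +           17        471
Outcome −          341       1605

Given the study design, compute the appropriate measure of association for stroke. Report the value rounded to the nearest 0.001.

Reading the table with exposure as columns: a = 17 (Statin, case), b = 341 (Statin, non-case), c = 471 (No statin, case), d = 1605.
This is a nested case-control study: participants were sampled on outcome status, so risks in the source population cannot be estimated directly — relative risk is not valid here. The odds ratio is the appropriate measure.
OR = (a·d)/(b·c) = (17 × 1605) / (341 × 471) = 27285 / 160611 = 0.16988

0.170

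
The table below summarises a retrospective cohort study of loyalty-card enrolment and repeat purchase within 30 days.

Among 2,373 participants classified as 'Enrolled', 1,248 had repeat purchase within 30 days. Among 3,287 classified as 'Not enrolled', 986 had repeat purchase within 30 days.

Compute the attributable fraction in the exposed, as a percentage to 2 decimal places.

From the description: a = 1248, b = 1125, c = 986, d = 2301.
Risk in exposed = 1248/2373 = 0.52592; risk in unexposed = 986/3287 = 0.29997.
RR = 0.52592/0.29997 = 1.75323
AR% = (RR − 1)/RR × 100 = (1.75323 − 1)/1.75323 × 100 = 42.9625%

42.96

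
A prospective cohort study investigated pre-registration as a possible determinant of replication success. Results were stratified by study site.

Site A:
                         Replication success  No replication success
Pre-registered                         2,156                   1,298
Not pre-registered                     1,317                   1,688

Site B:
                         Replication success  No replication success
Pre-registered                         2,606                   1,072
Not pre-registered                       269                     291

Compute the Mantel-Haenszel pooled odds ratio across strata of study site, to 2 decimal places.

2.23

OR_MH = Σ(aᵢdᵢ/nᵢ) / Σ(bᵢcᵢ/nᵢ), where nᵢ is the stratum total.
Stratum 1 (Site A): n = 6459; a·d/n = 2156·1688/6459 = 563.4507; b·c/n = 1298·1317/6459 = 264.6642
Stratum 2 (Site B): n = 4238; a·d/n = 2606·291/4238 = 178.9396; b·c/n = 1072·269/4238 = 68.0434
OR_MH = (563.4507 + 178.9396) / (264.6642 + 68.0434) = 742.3903 / 332.7076 = 2.23136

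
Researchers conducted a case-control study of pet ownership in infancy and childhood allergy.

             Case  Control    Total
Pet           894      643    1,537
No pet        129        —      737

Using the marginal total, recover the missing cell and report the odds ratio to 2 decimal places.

6.55

The missing cell is in the unexposed row: 737 − 129 = 608.
So a = 894, b = 643, c = 129, d = 608.
OR = (a·d)/(b·c) = (894 × 608) / (643 × 129) = 543552 / 82947 = 6.55300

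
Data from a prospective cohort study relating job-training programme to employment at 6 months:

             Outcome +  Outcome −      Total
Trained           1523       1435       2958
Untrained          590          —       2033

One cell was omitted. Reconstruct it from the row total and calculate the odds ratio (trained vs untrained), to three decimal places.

The missing cell is in the unexposed row: 2033 − 590 = 1443.
So a = 1523, b = 1435, c = 590, d = 1443.
OR = (a·d)/(b·c) = (1523 × 1443) / (1435 × 590) = 2197689 / 846650 = 2.59575

2.596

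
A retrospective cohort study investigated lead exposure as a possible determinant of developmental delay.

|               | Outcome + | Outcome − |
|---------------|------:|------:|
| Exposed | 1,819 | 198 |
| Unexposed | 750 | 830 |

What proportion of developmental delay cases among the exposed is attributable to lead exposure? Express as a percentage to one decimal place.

Cells: a = 1819, b = 198, c = 750, d = 830.
Risk in exposed = 1819/2017 = 0.90183; risk in unexposed = 750/1580 = 0.47468.
RR = 0.90183/0.47468 = 1.89986
AR% = (RR − 1)/RR × 100 = (1.89986 − 1)/1.89986 × 100 = 47.3647%

47.4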